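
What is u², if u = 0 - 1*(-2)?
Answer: 4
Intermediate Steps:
u = 2 (u = 0 + 2 = 2)
u² = 2² = 4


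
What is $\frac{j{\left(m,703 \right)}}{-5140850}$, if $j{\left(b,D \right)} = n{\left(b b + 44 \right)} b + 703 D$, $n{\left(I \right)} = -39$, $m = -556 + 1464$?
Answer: $- \frac{458797}{5140850} \approx -0.089245$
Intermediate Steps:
$m = 908$
$j{\left(b,D \right)} = - 39 b + 703 D$
$\frac{j{\left(m,703 \right)}}{-5140850} = \frac{\left(-39\right) 908 + 703 \cdot 703}{-5140850} = \left(-35412 + 494209\right) \left(- \frac{1}{5140850}\right) = 458797 \left(- \frac{1}{5140850}\right) = - \frac{458797}{5140850}$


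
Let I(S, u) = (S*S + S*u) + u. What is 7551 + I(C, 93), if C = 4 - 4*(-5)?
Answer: 10452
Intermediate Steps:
C = 24 (C = 4 + 20 = 24)
I(S, u) = u + S**2 + S*u (I(S, u) = (S**2 + S*u) + u = u + S**2 + S*u)
7551 + I(C, 93) = 7551 + (93 + 24**2 + 24*93) = 7551 + (93 + 576 + 2232) = 7551 + 2901 = 10452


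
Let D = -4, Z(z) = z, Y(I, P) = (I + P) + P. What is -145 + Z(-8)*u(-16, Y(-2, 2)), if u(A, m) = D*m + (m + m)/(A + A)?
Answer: -80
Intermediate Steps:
Y(I, P) = I + 2*P
u(A, m) = -4*m + m/A (u(A, m) = -4*m + (m + m)/(A + A) = -4*m + (2*m)/((2*A)) = -4*m + (2*m)*(1/(2*A)) = -4*m + m/A)
-145 + Z(-8)*u(-16, Y(-2, 2)) = -145 - 8*(-4*(-2 + 2*2) + (-2 + 2*2)/(-16)) = -145 - 8*(-4*(-2 + 4) + (-2 + 4)*(-1/16)) = -145 - 8*(-4*2 + 2*(-1/16)) = -145 - 8*(-8 - ⅛) = -145 - 8*(-65/8) = -145 + 65 = -80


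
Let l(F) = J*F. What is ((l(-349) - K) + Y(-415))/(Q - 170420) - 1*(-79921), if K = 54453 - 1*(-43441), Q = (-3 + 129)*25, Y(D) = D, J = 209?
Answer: 1336855692/16727 ≈ 79922.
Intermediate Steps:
l(F) = 209*F
Q = 3150 (Q = 126*25 = 3150)
K = 97894 (K = 54453 + 43441 = 97894)
((l(-349) - K) + Y(-415))/(Q - 170420) - 1*(-79921) = ((209*(-349) - 1*97894) - 415)/(3150 - 170420) - 1*(-79921) = ((-72941 - 97894) - 415)/(-167270) + 79921 = (-170835 - 415)*(-1/167270) + 79921 = -171250*(-1/167270) + 79921 = 17125/16727 + 79921 = 1336855692/16727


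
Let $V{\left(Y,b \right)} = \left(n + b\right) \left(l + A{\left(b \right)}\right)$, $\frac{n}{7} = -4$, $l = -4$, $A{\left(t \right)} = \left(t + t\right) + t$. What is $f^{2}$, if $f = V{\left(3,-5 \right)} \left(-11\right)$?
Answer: $47568609$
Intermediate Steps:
$A{\left(t \right)} = 3 t$ ($A{\left(t \right)} = 2 t + t = 3 t$)
$n = -28$ ($n = 7 \left(-4\right) = -28$)
$V{\left(Y,b \right)} = \left(-28 + b\right) \left(-4 + 3 b\right)$
$f = -6897$ ($f = \left(112 - -440 + 3 \left(-5\right)^{2}\right) \left(-11\right) = \left(112 + 440 + 3 \cdot 25\right) \left(-11\right) = \left(112 + 440 + 75\right) \left(-11\right) = 627 \left(-11\right) = -6897$)
$f^{2} = \left(-6897\right)^{2} = 47568609$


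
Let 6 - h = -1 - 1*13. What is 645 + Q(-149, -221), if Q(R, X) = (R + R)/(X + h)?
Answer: 129943/201 ≈ 646.48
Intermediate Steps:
h = 20 (h = 6 - (-1 - 1*13) = 6 - (-1 - 13) = 6 - 1*(-14) = 6 + 14 = 20)
Q(R, X) = 2*R/(20 + X) (Q(R, X) = (R + R)/(X + 20) = (2*R)/(20 + X) = 2*R/(20 + X))
645 + Q(-149, -221) = 645 + 2*(-149)/(20 - 221) = 645 + 2*(-149)/(-201) = 645 + 2*(-149)*(-1/201) = 645 + 298/201 = 129943/201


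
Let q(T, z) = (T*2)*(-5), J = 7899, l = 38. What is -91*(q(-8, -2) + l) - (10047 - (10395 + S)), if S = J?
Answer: -2491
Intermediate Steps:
q(T, z) = -10*T (q(T, z) = (2*T)*(-5) = -10*T)
S = 7899
-91*(q(-8, -2) + l) - (10047 - (10395 + S)) = -91*(-10*(-8) + 38) - (10047 - (10395 + 7899)) = -91*(80 + 38) - (10047 - 1*18294) = -91*118 - (10047 - 18294) = -10738 - 1*(-8247) = -10738 + 8247 = -2491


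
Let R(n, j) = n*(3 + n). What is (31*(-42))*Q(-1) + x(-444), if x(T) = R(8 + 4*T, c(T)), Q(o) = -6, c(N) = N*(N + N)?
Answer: 3128332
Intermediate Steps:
c(N) = 2*N² (c(N) = N*(2*N) = 2*N²)
x(T) = (8 + 4*T)*(11 + 4*T) (x(T) = (8 + 4*T)*(3 + (8 + 4*T)) = (8 + 4*T)*(11 + 4*T))
(31*(-42))*Q(-1) + x(-444) = (31*(-42))*(-6) + 4*(2 - 444)*(11 + 4*(-444)) = -1302*(-6) + 4*(-442)*(11 - 1776) = 7812 + 4*(-442)*(-1765) = 7812 + 3120520 = 3128332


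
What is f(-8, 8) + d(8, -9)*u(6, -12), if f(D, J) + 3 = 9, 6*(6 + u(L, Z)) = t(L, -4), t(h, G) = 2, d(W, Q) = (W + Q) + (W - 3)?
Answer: -50/3 ≈ -16.667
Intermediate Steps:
d(W, Q) = -3 + Q + 2*W (d(W, Q) = (Q + W) + (-3 + W) = -3 + Q + 2*W)
u(L, Z) = -17/3 (u(L, Z) = -6 + (⅙)*2 = -6 + ⅓ = -17/3)
f(D, J) = 6 (f(D, J) = -3 + 9 = 6)
f(-8, 8) + d(8, -9)*u(6, -12) = 6 + (-3 - 9 + 2*8)*(-17/3) = 6 + (-3 - 9 + 16)*(-17/3) = 6 + 4*(-17/3) = 6 - 68/3 = -50/3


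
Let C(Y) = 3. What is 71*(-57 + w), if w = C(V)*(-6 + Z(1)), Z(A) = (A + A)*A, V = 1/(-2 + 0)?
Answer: -4899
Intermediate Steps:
V = -1/2 (V = 1/(-2) = -1/2 ≈ -0.50000)
Z(A) = 2*A**2 (Z(A) = (2*A)*A = 2*A**2)
w = -12 (w = 3*(-6 + 2*1**2) = 3*(-6 + 2*1) = 3*(-6 + 2) = 3*(-4) = -12)
71*(-57 + w) = 71*(-57 - 12) = 71*(-69) = -4899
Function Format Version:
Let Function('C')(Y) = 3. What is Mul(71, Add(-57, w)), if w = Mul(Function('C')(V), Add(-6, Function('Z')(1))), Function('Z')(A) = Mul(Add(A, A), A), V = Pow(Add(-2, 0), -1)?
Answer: -4899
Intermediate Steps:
V = Rational(-1, 2) (V = Pow(-2, -1) = Rational(-1, 2) ≈ -0.50000)
Function('Z')(A) = Mul(2, Pow(A, 2)) (Function('Z')(A) = Mul(Mul(2, A), A) = Mul(2, Pow(A, 2)))
w = -12 (w = Mul(3, Add(-6, Mul(2, Pow(1, 2)))) = Mul(3, Add(-6, Mul(2, 1))) = Mul(3, Add(-6, 2)) = Mul(3, -4) = -12)
Mul(71, Add(-57, w)) = Mul(71, Add(-57, -12)) = Mul(71, -69) = -4899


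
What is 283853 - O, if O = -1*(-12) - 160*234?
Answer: 321281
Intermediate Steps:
O = -37428 (O = 12 - 37440 = -37428)
283853 - O = 283853 - 1*(-37428) = 283853 + 37428 = 321281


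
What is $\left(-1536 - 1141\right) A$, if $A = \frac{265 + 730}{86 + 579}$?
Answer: $- \frac{532723}{133} \approx -4005.4$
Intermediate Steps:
$A = \frac{199}{133}$ ($A = \frac{995}{665} = 995 \cdot \frac{1}{665} = \frac{199}{133} \approx 1.4962$)
$\left(-1536 - 1141\right) A = \left(-1536 - 1141\right) \frac{199}{133} = \left(-2677\right) \frac{199}{133} = - \frac{532723}{133}$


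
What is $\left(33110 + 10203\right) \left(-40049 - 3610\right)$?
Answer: $-1891002267$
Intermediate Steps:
$\left(33110 + 10203\right) \left(-40049 - 3610\right) = 43313 \left(-43659\right) = -1891002267$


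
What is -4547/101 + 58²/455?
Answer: -1729121/45955 ≈ -37.626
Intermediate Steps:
-4547/101 + 58²/455 = -4547*1/101 + 3364*(1/455) = -4547/101 + 3364/455 = -1729121/45955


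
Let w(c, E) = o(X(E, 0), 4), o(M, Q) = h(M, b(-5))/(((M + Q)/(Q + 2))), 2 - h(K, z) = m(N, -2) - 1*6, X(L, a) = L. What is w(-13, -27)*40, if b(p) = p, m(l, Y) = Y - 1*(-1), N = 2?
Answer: -2160/23 ≈ -93.913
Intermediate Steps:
m(l, Y) = 1 + Y (m(l, Y) = Y + 1 = 1 + Y)
h(K, z) = 9 (h(K, z) = 2 - ((1 - 2) - 1*6) = 2 - (-1 - 6) = 2 - 1*(-7) = 2 + 7 = 9)
o(M, Q) = 9*(2 + Q)/(M + Q) (o(M, Q) = 9/(((M + Q)/(Q + 2))) = 9/(((M + Q)/(2 + Q))) = 9*((2 + Q)/(M + Q)) = 9*(2 + Q)/(M + Q))
w(c, E) = 54/(4 + E) (w(c, E) = 9*(2 + 4)/(E + 4) = 9*6/(4 + E) = 54/(4 + E))
w(-13, -27)*40 = (54/(4 - 27))*40 = (54/(-23))*40 = (54*(-1/23))*40 = -54/23*40 = -2160/23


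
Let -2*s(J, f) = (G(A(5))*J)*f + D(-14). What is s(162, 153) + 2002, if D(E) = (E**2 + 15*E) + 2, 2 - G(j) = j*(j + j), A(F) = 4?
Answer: 373798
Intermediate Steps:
G(j) = 2 - 2*j**2 (G(j) = 2 - j*(j + j) = 2 - j*2*j = 2 - 2*j**2)
D(E) = 2 + E**2 + 15*E
s(J, f) = 6 + 15*J*f (s(J, f) = -(((2 - 2*4**2)*J)*f + (2 + (-14)**2 + 15*(-14)))/2 = -(((2 - 2*16)*J)*f + (2 + 196 - 210))/2 = -(((2 - 32)*J)*f - 12)/2 = -((-30*J)*f - 12)/2 = -(-30*J*f - 12)/2 = -(-12 - 30*J*f)/2 = 6 + 15*J*f)
s(162, 153) + 2002 = (6 + 15*162*153) + 2002 = (6 + 371790) + 2002 = 371796 + 2002 = 373798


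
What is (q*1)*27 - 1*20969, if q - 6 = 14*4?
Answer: -19295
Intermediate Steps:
q = 62 (q = 6 + 14*4 = 6 + 56 = 62)
(q*1)*27 - 1*20969 = (62*1)*27 - 1*20969 = 62*27 - 20969 = 1674 - 20969 = -19295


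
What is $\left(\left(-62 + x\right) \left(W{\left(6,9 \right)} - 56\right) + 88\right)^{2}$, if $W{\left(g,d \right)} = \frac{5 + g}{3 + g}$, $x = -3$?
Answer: $\frac{1078268569}{81} \approx 1.3312 \cdot 10^{7}$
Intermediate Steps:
$W{\left(g,d \right)} = \frac{5 + g}{3 + g}$
$\left(\left(-62 + x\right) \left(W{\left(6,9 \right)} - 56\right) + 88\right)^{2} = \left(\left(-62 - 3\right) \left(\frac{5 + 6}{3 + 6} - 56\right) + 88\right)^{2} = \left(- 65 \left(\frac{1}{9} \cdot 11 - 56\right) + 88\right)^{2} = \left(- 65 \left(\frac{11}{9} - 56\right) + 88\right)^{2} = \left(\left(-65\right) \left(- \frac{493}{9}\right) + 88\right)^{2} = \left(\frac{32045}{9} + 88\right)^{2} = \left(\frac{32837}{9}\right)^{2} = \frac{1078268569}{81}$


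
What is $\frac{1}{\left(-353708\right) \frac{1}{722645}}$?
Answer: $- \frac{722645}{353708} \approx -2.0431$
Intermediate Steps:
$\frac{1}{\left(-353708\right) \frac{1}{722645}} = \frac{1}{- \frac{353708}{722645}} = - \frac{722645}{353708}$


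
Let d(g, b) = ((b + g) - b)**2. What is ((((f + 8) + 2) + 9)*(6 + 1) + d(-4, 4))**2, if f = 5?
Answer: 33856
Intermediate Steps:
d(g, b) = g**2
((((f + 8) + 2) + 9)*(6 + 1) + d(-4, 4))**2 = ((((5 + 8) + 2) + 9)*(6 + 1) + (-4)**2)**2 = (((13 + 2) + 9)*7 + 16)**2 = ((15 + 9)*7 + 16)**2 = (24*7 + 16)**2 = (168 + 16)**2 = 184**2 = 33856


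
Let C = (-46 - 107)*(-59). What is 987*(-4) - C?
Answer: -12975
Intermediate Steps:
C = 9027 (C = -153*(-59) = 9027)
987*(-4) - C = 987*(-4) - 1*9027 = -3948 - 9027 = -12975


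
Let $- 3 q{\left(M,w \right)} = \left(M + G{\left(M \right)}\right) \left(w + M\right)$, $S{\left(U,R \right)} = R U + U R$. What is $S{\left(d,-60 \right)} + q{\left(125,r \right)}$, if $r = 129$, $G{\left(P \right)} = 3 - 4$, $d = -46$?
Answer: $- \frac{14936}{3} \approx -4978.7$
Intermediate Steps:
$G{\left(P \right)} = -1$ ($G{\left(P \right)} = 3 - 4 = -1$)
$S{\left(U,R \right)} = 2 R U$ ($S{\left(U,R \right)} = R U + R U = 2 R U$)
$q{\left(M,w \right)} = - \frac{\left(-1 + M\right) \left(M + w\right)}{3}$ ($q{\left(M,w \right)} = - \frac{\left(M - 1\right) \left(w + M\right)}{3} = - \frac{\left(-1 + M\right) \left(M + w\right)}{3}$)
$S{\left(d,-60 \right)} + q{\left(125,r \right)} = 2 \left(-60\right) \left(-46\right) + \left(- \frac{125^{2}}{3} + \frac{1}{3} \cdot 125 + \frac{1}{3} \cdot 129 - \frac{125}{3} \cdot 129\right) = 5520 + \left(\left(- \frac{1}{3}\right) 15625 + \frac{125}{3} + 43 - 5375\right) = 5520 + \left(- \frac{15625}{3} + \frac{125}{3} + 43 - 5375\right) = 5520 - \frac{31496}{3} = - \frac{14936}{3}$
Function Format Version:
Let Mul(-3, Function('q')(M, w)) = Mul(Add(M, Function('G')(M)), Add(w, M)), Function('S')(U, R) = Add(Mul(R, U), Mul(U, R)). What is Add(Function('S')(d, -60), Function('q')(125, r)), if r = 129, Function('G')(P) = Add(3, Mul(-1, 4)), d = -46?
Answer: Rational(-14936, 3) ≈ -4978.7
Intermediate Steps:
Function('G')(P) = -1 (Function('G')(P) = Add(3, -4) = -1)
Function('S')(U, R) = Mul(2, R, U) (Function('S')(U, R) = Add(Mul(R, U), Mul(R, U)) = Mul(2, R, U))
Function('q')(M, w) = Mul(Rational(-1, 3), Add(-1, M), Add(M, w)) (Function('q')(M, w) = Mul(Rational(-1, 3), Mul(Add(M, -1), Add(w, M))) = Mul(Rational(-1, 3), Mul(Add(-1, M), Add(M, w))) = Mul(Rational(-1, 3), Add(-1, M), Add(M, w)))
Add(Function('S')(d, -60), Function('q')(125, r)) = Add(Mul(2, -60, -46), Add(Mul(Rational(-1, 3), Pow(125, 2)), Mul(Rational(1, 3), 125), Mul(Rational(1, 3), 129), Mul(Rational(-1, 3), 125, 129))) = Add(5520, Add(Mul(Rational(-1, 3), 15625), Rational(125, 3), 43, -5375)) = Add(5520, Add(Rational(-15625, 3), Rational(125, 3), 43, -5375)) = Add(5520, Rational(-31496, 3)) = Rational(-14936, 3)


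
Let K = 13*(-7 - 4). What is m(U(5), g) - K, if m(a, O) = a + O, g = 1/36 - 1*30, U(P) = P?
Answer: 4249/36 ≈ 118.03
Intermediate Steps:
K = -143 (K = 13*(-11) = -143)
g = -1079/36 (g = 1/36 - 30 = -1079/36 ≈ -29.972)
m(a, O) = O + a
m(U(5), g) - K = (-1079/36 + 5) - 1*(-143) = -899/36 + 143 = 4249/36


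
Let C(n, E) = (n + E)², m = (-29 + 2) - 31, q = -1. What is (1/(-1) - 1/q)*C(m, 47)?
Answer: 0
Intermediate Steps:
m = -58 (m = -27 - 31 = -58)
C(n, E) = (E + n)²
(1/(-1) - 1/q)*C(m, 47) = (1/(-1) - 1/(-1))*(47 - 58)² = (1*(-1) - 1*(-1))*(-11)² = (-1 + 1)*121 = 0*121 = 0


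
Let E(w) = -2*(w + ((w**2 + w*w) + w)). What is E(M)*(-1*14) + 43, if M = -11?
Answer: 6203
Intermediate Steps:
E(w) = -4*w - 4*w**2 (E(w) = -2*(w + ((w**2 + w**2) + w)) = -2*(w + (2*w**2 + w)) = -2*(w + (w + 2*w**2)) = -2*(2*w + 2*w**2) = -4*w - 4*w**2)
E(M)*(-1*14) + 43 = (-4*(-11)*(1 - 11))*(-1*14) + 43 = -4*(-11)*(-10)*(-14) + 43 = -440*(-14) + 43 = 6160 + 43 = 6203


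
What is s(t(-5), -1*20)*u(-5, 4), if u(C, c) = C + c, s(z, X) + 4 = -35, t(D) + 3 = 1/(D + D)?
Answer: 39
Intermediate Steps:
t(D) = -3 + 1/(2*D) (t(D) = -3 + 1/(D + D) = -3 + 1/(2*D))
s(z, X) = -39 (s(z, X) = -4 - 35 = -39)
s(t(-5), -1*20)*u(-5, 4) = -39*(-5 + 4) = -39*(-1) = 39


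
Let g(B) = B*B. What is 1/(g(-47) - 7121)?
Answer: -1/4912 ≈ -0.00020358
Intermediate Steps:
g(B) = B²
1/(g(-47) - 7121) = 1/((-47)² - 7121) = 1/(2209 - 7121) = 1/(-4912) = -1/4912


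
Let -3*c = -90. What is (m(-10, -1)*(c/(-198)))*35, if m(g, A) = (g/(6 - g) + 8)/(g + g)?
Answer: 2065/1056 ≈ 1.9555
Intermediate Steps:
c = 30 (c = -1/3*(-90) = 30)
m(g, A) = (8 + g/(6 - g))/(2*g) (m(g, A) = (8 + g/(6 - g))/((2*g)) = (8 + g/(6 - g))*(1/(2*g)) = (8 + g/(6 - g))/(2*g))
(m(-10, -1)*(c/(-198)))*35 = (((1/2)*(-48 + 7*(-10))/(-10*(-6 - 10)))*(30/(-198)))*35 = (((1/2)*(-1/10)*(-48 - 70)/(-16))*(30*(-1/198)))*35 = (((1/2)*(-1/10)*(-1/16)*(-118))*(-5/33))*35 = -59/160*(-5/33)*35 = (59/1056)*35 = 2065/1056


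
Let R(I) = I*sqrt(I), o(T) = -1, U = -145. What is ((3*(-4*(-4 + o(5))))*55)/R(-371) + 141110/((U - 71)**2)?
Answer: 70555/23328 + 3300*I*sqrt(371)/137641 ≈ 3.0245 + 0.4618*I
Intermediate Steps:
R(I) = I**(3/2)
((3*(-4*(-4 + o(5))))*55)/R(-371) + 141110/((U - 71)**2) = ((3*(-4*(-4 - 1)))*55)/((-371)**(3/2)) + 141110/((-145 - 71)**2) = ((3*(-4*(-5)))*55)/((-371*I*sqrt(371))) + 141110/((-216)**2) = ((3*20)*55)*(I*sqrt(371)/137641) + 141110/46656 = (60*55)*(I*sqrt(371)/137641) + 141110*(1/46656) = 3300*(I*sqrt(371)/137641) + 70555/23328 = 3300*I*sqrt(371)/137641 + 70555/23328 = 70555/23328 + 3300*I*sqrt(371)/137641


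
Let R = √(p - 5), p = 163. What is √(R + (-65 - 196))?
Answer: √(-261 + √158) ≈ 15.762*I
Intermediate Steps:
R = √158 (R = √(163 - 5) = √158 ≈ 12.570)
√(R + (-65 - 196)) = √(√158 + (-65 - 196)) = √(√158 - 261) = √(-261 + √158)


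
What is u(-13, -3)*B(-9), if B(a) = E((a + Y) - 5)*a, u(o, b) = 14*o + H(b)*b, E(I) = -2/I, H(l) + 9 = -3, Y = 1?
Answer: 2628/13 ≈ 202.15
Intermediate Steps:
H(l) = -12 (H(l) = -9 - 3 = -12)
u(o, b) = -12*b + 14*o (u(o, b) = 14*o - 12*b = -12*b + 14*o)
B(a) = -2*a/(-4 + a) (B(a) = (-2/((a + 1) - 5))*a = (-2/((1 + a) - 5))*a = (-2/(-4 + a))*a = -2*a/(-4 + a))
u(-13, -3)*B(-9) = (-12*(-3) + 14*(-13))*(-2*(-9)/(-4 - 9)) = (36 - 182)*(-2*(-9)/(-13)) = -(-292)*(-9)*(-1)/13 = -146*(-18/13) = 2628/13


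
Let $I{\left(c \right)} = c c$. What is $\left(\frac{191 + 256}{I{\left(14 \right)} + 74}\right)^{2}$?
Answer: $\frac{22201}{8100} \approx 2.7409$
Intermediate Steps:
$I{\left(c \right)} = c^{2}$
$\left(\frac{191 + 256}{I{\left(14 \right)} + 74}\right)^{2} = \left(\frac{191 + 256}{14^{2} + 74}\right)^{2} = \left(\frac{447}{196 + 74}\right)^{2} = \left(\frac{447}{270}\right)^{2} = \left(447 \cdot \frac{1}{270}\right)^{2} = \left(\frac{149}{90}\right)^{2} = \frac{22201}{8100}$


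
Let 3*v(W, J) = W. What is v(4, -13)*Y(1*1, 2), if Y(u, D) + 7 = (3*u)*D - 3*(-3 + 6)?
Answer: -40/3 ≈ -13.333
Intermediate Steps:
v(W, J) = W/3
Y(u, D) = -16 + 3*D*u (Y(u, D) = -7 + ((3*u)*D - 3*(-3 + 6)) = -7 + (3*D*u - 3*3) = -7 + (3*D*u - 9) = -7 + (-9 + 3*D*u) = -16 + 3*D*u)
v(4, -13)*Y(1*1, 2) = ((⅓)*4)*(-16 + 3*2*(1*1)) = 4*(-16 + 3*2*1)/3 = 4*(-16 + 6)/3 = (4/3)*(-10) = -40/3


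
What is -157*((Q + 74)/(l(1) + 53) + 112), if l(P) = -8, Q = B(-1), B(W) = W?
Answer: -802741/45 ≈ -17839.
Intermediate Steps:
Q = -1
-157*((Q + 74)/(l(1) + 53) + 112) = -157*((-1 + 74)/(-8 + 53) + 112) = -157*(73/45 + 112) = -157*5113/45 = -802741/45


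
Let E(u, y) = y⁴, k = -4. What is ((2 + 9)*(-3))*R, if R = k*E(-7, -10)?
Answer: 1320000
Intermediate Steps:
R = -40000 (R = -4*(-10)⁴ = -4*10000 = -40000)
((2 + 9)*(-3))*R = ((2 + 9)*(-3))*(-40000) = (11*(-3))*(-40000) = -33*(-40000) = 1320000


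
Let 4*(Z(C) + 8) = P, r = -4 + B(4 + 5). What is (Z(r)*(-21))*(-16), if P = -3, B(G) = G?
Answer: -2940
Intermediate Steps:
r = 5 (r = -4 + (4 + 5) = -4 + 9 = 5)
Z(C) = -35/4 (Z(C) = -8 + (¼)*(-3) = -8 - ¾ = -35/4)
(Z(r)*(-21))*(-16) = -35/4*(-21)*(-16) = (735/4)*(-16) = -2940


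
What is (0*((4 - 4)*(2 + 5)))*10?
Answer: 0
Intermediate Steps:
(0*((4 - 4)*(2 + 5)))*10 = (0*(0*7))*10 = (0*0)*10 = 0*10 = 0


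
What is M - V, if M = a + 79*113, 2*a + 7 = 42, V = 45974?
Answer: -74059/2 ≈ -37030.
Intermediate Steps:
a = 35/2 (a = -7/2 + (½)*42 = -7/2 + 21 = 35/2 ≈ 17.500)
M = 17889/2 (M = 35/2 + 79*113 = 35/2 + 8927 = 17889/2 ≈ 8944.5)
M - V = 17889/2 - 1*45974 = 17889/2 - 45974 = -74059/2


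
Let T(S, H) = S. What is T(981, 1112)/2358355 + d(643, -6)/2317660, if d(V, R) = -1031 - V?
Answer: -167426181/546586504930 ≈ -0.00030631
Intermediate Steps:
T(981, 1112)/2358355 + d(643, -6)/2317660 = 981/2358355 + (-1031 - 1*643)/2317660 = 981*(1/2358355) + (-1031 - 643)*(1/2317660) = 981/2358355 - 1674*1/2317660 = 981/2358355 - 837/1158830 = -167426181/546586504930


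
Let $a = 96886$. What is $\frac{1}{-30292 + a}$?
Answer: $\frac{1}{66594} \approx 1.5016 \cdot 10^{-5}$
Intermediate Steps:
$\frac{1}{-30292 + a} = \frac{1}{-30292 + 96886} = \frac{1}{66594}$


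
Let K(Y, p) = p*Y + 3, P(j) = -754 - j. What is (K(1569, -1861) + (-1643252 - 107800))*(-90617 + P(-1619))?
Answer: 419227822416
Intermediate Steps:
K(Y, p) = 3 + Y*p (K(Y, p) = Y*p + 3 = 3 + Y*p)
(K(1569, -1861) + (-1643252 - 107800))*(-90617 + P(-1619)) = ((3 + 1569*(-1861)) + (-1643252 - 107800))*(-90617 + (-754 - 1*(-1619))) = ((3 - 2919909) - 1751052)*(-90617 + (-754 + 1619)) = (-2919906 - 1751052)*(-90617 + 865) = -4670958*(-89752) = 419227822416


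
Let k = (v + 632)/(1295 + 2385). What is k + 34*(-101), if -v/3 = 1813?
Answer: -549649/160 ≈ -3435.3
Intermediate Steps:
v = -5439 (v = -3*1813 = -5439)
k = -209/160 (k = (-5439 + 632)/(1295 + 2385) = -4807/3680 = -4807*1/3680 = -209/160 ≈ -1.3062)
k + 34*(-101) = -209/160 + 34*(-101) = -209/160 - 3434 = -549649/160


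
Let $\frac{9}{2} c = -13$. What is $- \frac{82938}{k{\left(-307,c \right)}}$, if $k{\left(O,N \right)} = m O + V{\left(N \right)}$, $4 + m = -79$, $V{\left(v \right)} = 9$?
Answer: $- \frac{41469}{12745} \approx -3.2537$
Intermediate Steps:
$c = - \frac{26}{9}$ ($c = \frac{2}{9} \left(-13\right) = - \frac{26}{9} \approx -2.8889$)
$m = -83$ ($m = -4 - 79 = -83$)
$k{\left(O,N \right)} = 9 - 83 O$ ($k{\left(O,N \right)} = - 83 O + 9 = 9 - 83 O$)
$- \frac{82938}{k{\left(-307,c \right)}} = - \frac{82938}{9 - -25481} = - \frac{82938}{9 + 25481} = - \frac{82938}{25490} = \left(-82938\right) \frac{1}{25490} = - \frac{41469}{12745}$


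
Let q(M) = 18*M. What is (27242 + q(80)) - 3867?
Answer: 24815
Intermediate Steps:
(27242 + q(80)) - 3867 = (27242 + 18*80) - 3867 = (27242 + 1440) - 3867 = 28682 - 3867 = 24815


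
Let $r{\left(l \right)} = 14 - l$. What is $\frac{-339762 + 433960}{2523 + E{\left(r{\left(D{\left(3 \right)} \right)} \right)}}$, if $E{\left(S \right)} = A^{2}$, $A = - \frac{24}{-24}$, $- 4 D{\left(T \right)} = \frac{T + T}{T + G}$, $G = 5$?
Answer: $\frac{47099}{1262} \approx 37.321$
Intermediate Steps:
$D{\left(T \right)} = - \frac{T}{2 \left(5 + T\right)}$ ($D{\left(T \right)} = - \frac{\left(T + T\right) \frac{1}{T + 5}}{4} = - \frac{2 T \frac{1}{5 + T}}{4} = - \frac{T}{2 \left(5 + T\right)}$)
$A = 1$ ($A = \left(-24\right) \left(- \frac{1}{24}\right) = 1$)
$E{\left(S \right)} = 1$ ($E{\left(S \right)} = 1^{2} = 1$)
$\frac{-339762 + 433960}{2523 + E{\left(r{\left(D{\left(3 \right)} \right)} \right)}} = \frac{-339762 + 433960}{2523 + 1} = \frac{94198}{2524} = 94198 \cdot \frac{1}{2524} = \frac{47099}{1262}$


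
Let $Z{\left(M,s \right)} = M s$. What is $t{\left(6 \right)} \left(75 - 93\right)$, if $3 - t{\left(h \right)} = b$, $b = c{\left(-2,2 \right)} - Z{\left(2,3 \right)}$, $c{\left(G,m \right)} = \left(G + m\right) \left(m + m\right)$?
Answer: $-162$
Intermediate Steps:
$c{\left(G,m \right)} = 2 m \left(G + m\right)$ ($c{\left(G,m \right)} = \left(G + m\right) 2 m = 2 m \left(G + m\right)$)
$b = -6$ ($b = 2 \cdot 2 \left(-2 + 2\right) - 2 \cdot 3 = 2 \cdot 2 \cdot 0 - 6 = 0 - 6 = -6$)
$t{\left(h \right)} = 9$ ($t{\left(h \right)} = 3 - -6 = 3 + 6 = 9$)
$t{\left(6 \right)} \left(75 - 93\right) = 9 \left(75 - 93\right) = 9 \left(-18\right) = -162$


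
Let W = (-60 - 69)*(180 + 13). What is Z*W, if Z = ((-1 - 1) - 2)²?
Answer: -398352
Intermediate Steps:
Z = 16 (Z = (-2 - 2)² = (-4)² = 16)
W = -24897 (W = -129*193 = -24897)
Z*W = 16*(-24897) = -398352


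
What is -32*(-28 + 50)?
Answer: -704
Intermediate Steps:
-32*(-28 + 50) = -32*22 = -704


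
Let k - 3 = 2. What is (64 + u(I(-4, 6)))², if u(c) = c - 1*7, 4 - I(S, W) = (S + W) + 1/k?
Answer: 86436/25 ≈ 3457.4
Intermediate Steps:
k = 5 (k = 3 + 2 = 5)
I(S, W) = 19/5 - S - W (I(S, W) = 4 - ((S + W) + 1/5) = 4 - ((S + W) + ⅕) = 4 - (⅕ + S + W) = 4 + (-⅕ - S - W) = 19/5 - S - W)
u(c) = -7 + c (u(c) = c - 7 = -7 + c)
(64 + u(I(-4, 6)))² = (64 + (-7 + (19/5 - 1*(-4) - 1*6)))² = (64 + (-7 + (19/5 + 4 - 6)))² = (64 + (-7 + 9/5))² = (64 - 26/5)² = (294/5)² = 86436/25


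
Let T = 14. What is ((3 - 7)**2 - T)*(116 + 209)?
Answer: 650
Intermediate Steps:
((3 - 7)**2 - T)*(116 + 209) = ((3 - 7)**2 - 1*14)*(116 + 209) = ((-4)**2 - 14)*325 = (16 - 14)*325 = 2*325 = 650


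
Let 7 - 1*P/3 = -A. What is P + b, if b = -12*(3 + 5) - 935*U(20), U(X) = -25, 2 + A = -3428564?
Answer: -10262398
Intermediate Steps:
A = -3428566 (A = -2 - 3428564 = -3428566)
b = 23279 (b = -12*(3 + 5) - 935*(-25) = -12*8 + 23375 = -96 + 23375 = 23279)
P = -10285677 (P = 21 - (-3)*(-3428566) = 21 - 3*3428566 = 21 - 10285698 = -10285677)
P + b = -10285677 + 23279 = -10262398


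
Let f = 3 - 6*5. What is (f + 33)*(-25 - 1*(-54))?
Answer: 174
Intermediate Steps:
f = -27 (f = 3 - 30 = -27)
(f + 33)*(-25 - 1*(-54)) = (-27 + 33)*(-25 - 1*(-54)) = 6*(-25 + 54) = 6*29 = 174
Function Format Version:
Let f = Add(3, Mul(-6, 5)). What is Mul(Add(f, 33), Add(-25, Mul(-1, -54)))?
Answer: 174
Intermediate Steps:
f = -27 (f = Add(3, -30) = -27)
Mul(Add(f, 33), Add(-25, Mul(-1, -54))) = Mul(Add(-27, 33), Add(-25, Mul(-1, -54))) = Mul(6, Add(-25, 54)) = Mul(6, 29) = 174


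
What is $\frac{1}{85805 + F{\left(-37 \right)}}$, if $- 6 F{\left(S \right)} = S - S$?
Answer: $\frac{1}{85805} \approx 1.1654 \cdot 10^{-5}$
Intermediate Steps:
$F{\left(S \right)} = 0$ ($F{\left(S \right)} = - \frac{S - S}{6} = \left(- \frac{1}{6}\right) 0 = 0$)
$\frac{1}{85805 + F{\left(-37 \right)}} = \frac{1}{85805 + 0} = \frac{1}{85805}$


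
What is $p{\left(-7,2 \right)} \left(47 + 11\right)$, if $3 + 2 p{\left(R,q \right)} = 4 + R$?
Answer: $-174$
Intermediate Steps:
$p{\left(R,q \right)} = \frac{1}{2} + \frac{R}{2}$ ($p{\left(R,q \right)} = - \frac{3}{2} + \frac{4 + R}{2} = - \frac{3}{2} + \left(2 + \frac{R}{2}\right) = \frac{1}{2} + \frac{R}{2}$)
$p{\left(-7,2 \right)} \left(47 + 11\right) = \left(\frac{1}{2} + \frac{1}{2} \left(-7\right)\right) \left(47 + 11\right) = \left(\frac{1}{2} - \frac{7}{2}\right) 58 = \left(-3\right) 58 = -174$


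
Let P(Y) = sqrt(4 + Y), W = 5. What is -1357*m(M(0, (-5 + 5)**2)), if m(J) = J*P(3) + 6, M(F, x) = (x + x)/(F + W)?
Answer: -8142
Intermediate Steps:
M(F, x) = 2*x/(5 + F) (M(F, x) = (x + x)/(F + 5) = (2*x)/(5 + F) = 2*x/(5 + F))
m(J) = 6 + J*sqrt(7) (m(J) = J*sqrt(4 + 3) + 6 = J*sqrt(7) + 6 = 6 + J*sqrt(7))
-1357*m(M(0, (-5 + 5)**2)) = -1357*(6 + (2*(-5 + 5)**2/(5 + 0))*sqrt(7)) = -1357*(6 + (2*0**2/5)*sqrt(7)) = -1357*(6 + (2*0*(1/5))*sqrt(7)) = -1357*(6 + 0*sqrt(7)) = -1357*(6 + 0) = -1357*6 = -8142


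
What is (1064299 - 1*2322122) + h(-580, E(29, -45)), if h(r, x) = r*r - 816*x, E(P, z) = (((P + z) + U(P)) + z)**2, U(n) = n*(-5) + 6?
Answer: -33561423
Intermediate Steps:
U(n) = 6 - 5*n (U(n) = -5*n + 6 = 6 - 5*n)
E(P, z) = (6 - 4*P + 2*z)**2 (E(P, z) = (((P + z) + (6 - 5*P)) + z)**2 = ((6 + z - 4*P) + z)**2 = (6 - 4*P + 2*z)**2)
h(r, x) = r**2 - 816*x
(1064299 - 1*2322122) + h(-580, E(29, -45)) = (1064299 - 1*2322122) + ((-580)**2 - 3264*(3 - 45 - 2*29)**2) = (1064299 - 2322122) + (336400 - 3264*(3 - 45 - 58)**2) = -1257823 + (336400 - 3264*(-100)**2) = -1257823 + (336400 - 3264*10000) = -1257823 + (336400 - 816*40000) = -1257823 + (336400 - 32640000) = -1257823 - 32303600 = -33561423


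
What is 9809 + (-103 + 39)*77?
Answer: 4881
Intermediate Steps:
9809 + (-103 + 39)*77 = 9809 - 64*77 = 9809 - 4928 = 4881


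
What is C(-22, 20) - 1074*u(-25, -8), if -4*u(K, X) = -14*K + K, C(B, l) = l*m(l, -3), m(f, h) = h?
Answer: 174405/2 ≈ 87203.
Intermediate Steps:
C(B, l) = -3*l (C(B, l) = l*(-3) = -3*l)
u(K, X) = 13*K/4 (u(K, X) = -(-14*K + K)/4 = -(-13)*K/4 = 13*K/4)
C(-22, 20) - 1074*u(-25, -8) = -3*20 - 6981*(-25)/2 = -60 - 1074*(-325/4) = -60 + 174525/2 = 174405/2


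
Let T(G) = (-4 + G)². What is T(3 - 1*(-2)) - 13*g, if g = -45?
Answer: 586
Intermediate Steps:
T(3 - 1*(-2)) - 13*g = (-4 + (3 - 1*(-2)))² - 13*(-45) = (-4 + (3 + 2))² + 585 = (-4 + 5)² + 585 = 1² + 585 = 1 + 585 = 586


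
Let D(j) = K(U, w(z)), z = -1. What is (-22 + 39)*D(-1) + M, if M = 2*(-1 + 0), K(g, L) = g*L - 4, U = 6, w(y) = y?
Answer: -172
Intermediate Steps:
K(g, L) = -4 + L*g (K(g, L) = L*g - 4 = -4 + L*g)
D(j) = -10 (D(j) = -4 - 1*6 = -4 - 6 = -10)
M = -2 (M = 2*(-1) = -2)
(-22 + 39)*D(-1) + M = (-22 + 39)*(-10) - 2 = 17*(-10) - 2 = -170 - 2 = -172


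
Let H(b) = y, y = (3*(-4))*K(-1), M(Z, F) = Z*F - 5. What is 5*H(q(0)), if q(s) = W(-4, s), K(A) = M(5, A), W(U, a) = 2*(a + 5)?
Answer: 600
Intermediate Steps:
M(Z, F) = -5 + F*Z (M(Z, F) = F*Z - 5 = -5 + F*Z)
W(U, a) = 10 + 2*a (W(U, a) = 2*(5 + a) = 10 + 2*a)
K(A) = -5 + 5*A (K(A) = -5 + A*5 = -5 + 5*A)
q(s) = 10 + 2*s
y = 120 (y = (3*(-4))*(-5 + 5*(-1)) = -12*(-5 - 5) = -12*(-10) = 120)
H(b) = 120
5*H(q(0)) = 5*120 = 600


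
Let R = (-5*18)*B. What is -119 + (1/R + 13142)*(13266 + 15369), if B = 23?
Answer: 2257926223/6 ≈ 3.7632e+8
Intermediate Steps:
R = -2070 (R = -5*18*23 = -90*23 = -2070)
-119 + (1/R + 13142)*(13266 + 15369) = -119 + (1/(-2070) + 13142)*(13266 + 15369) = -119 + (-1/2070 + 13142)*28635 = -119 + (27203939/2070)*28635 = -119 + 2257926937/6 = 2257926223/6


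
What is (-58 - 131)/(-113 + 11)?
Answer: 63/34 ≈ 1.8529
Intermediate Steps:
(-58 - 131)/(-113 + 11) = -189/(-102) = -189*(-1/102) = 63/34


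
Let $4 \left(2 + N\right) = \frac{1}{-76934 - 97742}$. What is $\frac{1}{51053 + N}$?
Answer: $\frac{698704}{35669537903} \approx 1.9588 \cdot 10^{-5}$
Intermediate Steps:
$N = - \frac{1397409}{698704}$ ($N = -2 + \frac{1}{4 \left(-76934 - 97742\right)} = -2 + \frac{1}{4 \left(-174676\right)} = -2 + \frac{1}{4} \left(- \frac{1}{174676}\right) = -2 - \frac{1}{698704} = - \frac{1397409}{698704} \approx -2.0$)
$\frac{1}{51053 + N} = \frac{1}{51053 - \frac{1397409}{698704}} = \frac{1}{\frac{35669537903}{698704}} = \frac{698704}{35669537903}$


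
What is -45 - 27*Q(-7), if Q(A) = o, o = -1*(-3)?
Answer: -126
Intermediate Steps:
o = 3
Q(A) = 3
-45 - 27*Q(-7) = -45 - 27*3 = -45 - 81 = -126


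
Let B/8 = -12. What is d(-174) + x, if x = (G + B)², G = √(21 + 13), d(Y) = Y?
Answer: 9076 - 192*√34 ≈ 7956.5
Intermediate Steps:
B = -96 (B = 8*(-12) = -96)
G = √34 ≈ 5.8309
x = (-96 + √34)² (x = (√34 - 96)² = (-96 + √34)² ≈ 8130.5)
d(-174) + x = -174 + (96 - √34)²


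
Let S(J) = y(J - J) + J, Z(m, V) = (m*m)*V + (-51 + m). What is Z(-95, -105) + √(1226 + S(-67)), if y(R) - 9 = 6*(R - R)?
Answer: -947771 + 4*√73 ≈ -9.4774e+5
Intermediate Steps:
y(R) = 9 (y(R) = 9 + 6*(R - R) = 9 + 6*0 = 9 + 0 = 9)
Z(m, V) = -51 + m + V*m² (Z(m, V) = m²*V + (-51 + m) = V*m² + (-51 + m) = -51 + m + V*m²)
S(J) = 9 + J
Z(-95, -105) + √(1226 + S(-67)) = (-51 - 95 - 105*(-95)²) + √(1226 + (9 - 67)) = (-51 - 95 - 105*9025) + √(1226 - 58) = (-51 - 95 - 947625) + √1168 = -947771 + 4*√73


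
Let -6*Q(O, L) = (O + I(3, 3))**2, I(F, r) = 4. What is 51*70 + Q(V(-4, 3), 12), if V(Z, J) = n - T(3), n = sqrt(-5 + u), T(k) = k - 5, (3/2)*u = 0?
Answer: 21389/6 - 2*I*sqrt(5) ≈ 3564.8 - 4.4721*I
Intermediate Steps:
u = 0 (u = (2/3)*0 = 0)
T(k) = -5 + k
n = I*sqrt(5) (n = sqrt(-5 + 0) = sqrt(-5) = I*sqrt(5) ≈ 2.2361*I)
V(Z, J) = 2 + I*sqrt(5) (V(Z, J) = I*sqrt(5) - (-5 + 3) = I*sqrt(5) - 1*(-2) = I*sqrt(5) + 2 = 2 + I*sqrt(5))
Q(O, L) = -(4 + O)**2/6 (Q(O, L) = -(O + 4)**2/6 = -(4 + O)**2/6)
51*70 + Q(V(-4, 3), 12) = 51*70 - (4 + (2 + I*sqrt(5)))**2/6 = 3570 - (6 + I*sqrt(5))**2/6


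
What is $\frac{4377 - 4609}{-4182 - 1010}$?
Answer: $\frac{29}{649} \approx 0.044684$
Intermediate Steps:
$\frac{4377 - 4609}{-4182 - 1010} = - \frac{232}{-5192} = \left(-232\right) \left(- \frac{1}{5192}\right) = \frac{29}{649}$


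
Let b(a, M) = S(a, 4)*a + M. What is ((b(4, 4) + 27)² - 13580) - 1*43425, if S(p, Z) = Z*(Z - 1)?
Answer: -50764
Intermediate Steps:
S(p, Z) = Z*(-1 + Z)
b(a, M) = M + 12*a (b(a, M) = (4*(-1 + 4))*a + M = (4*3)*a + M = 12*a + M = M + 12*a)
((b(4, 4) + 27)² - 13580) - 1*43425 = (((4 + 12*4) + 27)² - 13580) - 1*43425 = (((4 + 48) + 27)² - 13580) - 43425 = ((52 + 27)² - 13580) - 43425 = (79² - 13580) - 43425 = (6241 - 13580) - 43425 = -7339 - 43425 = -50764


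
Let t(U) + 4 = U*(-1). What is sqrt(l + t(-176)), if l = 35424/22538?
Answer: 2*sqrt(5510484655)/11269 ≈ 13.175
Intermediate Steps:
t(U) = -4 - U (t(U) = -4 + U*(-1) = -4 - U)
l = 17712/11269 (l = 35424*(1/22538) = 17712/11269 ≈ 1.5717)
sqrt(l + t(-176)) = sqrt(17712/11269 + (-4 - 1*(-176))) = sqrt(17712/11269 + (-4 + 176)) = sqrt(17712/11269 + 172) = sqrt(1955980/11269) = 2*sqrt(5510484655)/11269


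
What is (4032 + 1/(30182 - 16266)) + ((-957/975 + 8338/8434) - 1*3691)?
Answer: 6503765415457/19072225900 ≈ 341.01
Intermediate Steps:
(4032 + 1/(30182 - 16266)) + ((-957/975 + 8338/8434) - 1*3691) = (4032 + 1/13916) + ((-957*1/975 + 8338*(1/8434)) - 3691) = (4032 + 1/13916) + ((-319/325 + 4169/4217) - 3691) = 56109313/13916 + (9702/1370525 - 3691) = 56109313/13916 - 5058598073/1370525 = 6503765415457/19072225900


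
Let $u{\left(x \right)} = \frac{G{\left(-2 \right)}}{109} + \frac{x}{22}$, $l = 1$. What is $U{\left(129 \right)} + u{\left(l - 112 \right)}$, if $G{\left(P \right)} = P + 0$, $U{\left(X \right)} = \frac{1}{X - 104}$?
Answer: $- \frac{301177}{59950} \approx -5.0238$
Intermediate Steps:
$U{\left(X \right)} = \frac{1}{-104 + X}$
$G{\left(P \right)} = P$
$u{\left(x \right)} = - \frac{2}{109} + \frac{x}{22}$
$U{\left(129 \right)} + u{\left(l - 112 \right)} = \frac{1}{-104 + 129} + \left(- \frac{2}{109} + \frac{1 - 112}{22}\right) = \frac{1}{25} + \left(- \frac{2}{109} + \frac{1 - 112}{22}\right) = \frac{1}{25} + \left(- \frac{2}{109} + \frac{1}{22} \left(-111\right)\right) = \frac{1}{25} - \frac{12143}{2398} = - \frac{301177}{59950}$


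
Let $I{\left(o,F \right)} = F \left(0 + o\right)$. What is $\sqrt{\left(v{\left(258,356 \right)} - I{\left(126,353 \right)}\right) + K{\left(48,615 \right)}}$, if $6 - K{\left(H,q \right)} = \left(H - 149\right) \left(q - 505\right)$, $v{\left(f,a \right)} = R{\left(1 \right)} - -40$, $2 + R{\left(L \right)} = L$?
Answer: $i \sqrt{33323} \approx 182.55 i$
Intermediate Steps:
$R{\left(L \right)} = -2 + L$
$v{\left(f,a \right)} = 39$ ($v{\left(f,a \right)} = \left(-2 + 1\right) - -40 = -1 + 40 = 39$)
$I{\left(o,F \right)} = F o$
$K{\left(H,q \right)} = 6 - \left(-505 + q\right) \left(-149 + H\right)$ ($K{\left(H,q \right)} = 6 - \left(H - 149\right) \left(q - 505\right) = 6 - \left(-149 + H\right) \left(-505 + q\right) = 6 - \left(-505 + q\right) \left(-149 + H\right)$)
$\sqrt{\left(v{\left(258,356 \right)} - I{\left(126,353 \right)}\right) + K{\left(48,615 \right)}} = \sqrt{\left(39 - 353 \cdot 126\right) + \left(-75239 + 149 \cdot 615 + 505 \cdot 48 - 48 \cdot 615\right)} = \sqrt{\left(39 - 44478\right) + \left(-75239 + 91635 + 24240 - 29520\right)} = \sqrt{\left(39 - 44478\right) + 11116} = \sqrt{-44439 + 11116} = \sqrt{-33323} = i \sqrt{33323}$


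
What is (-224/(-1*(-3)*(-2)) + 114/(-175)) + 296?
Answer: 174658/525 ≈ 332.68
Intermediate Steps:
(-224/(-1*(-3)*(-2)) + 114/(-175)) + 296 = (-224/(3*(-2)) + 114*(-1/175)) + 296 = (-224/(-6) - 114/175) + 296 = (-224*(-1/6) - 114/175) + 296 = (112/3 - 114/175) + 296 = 19258/525 + 296 = 174658/525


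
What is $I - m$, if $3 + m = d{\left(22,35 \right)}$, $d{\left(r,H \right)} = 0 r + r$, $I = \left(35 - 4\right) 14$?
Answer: $415$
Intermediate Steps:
$I = 434$ ($I = 31 \cdot 14 = 434$)
$d{\left(r,H \right)} = r$ ($d{\left(r,H \right)} = 0 + r = r$)
$m = 19$ ($m = -3 + 22 = 19$)
$I - m = 434 - 19 = 415$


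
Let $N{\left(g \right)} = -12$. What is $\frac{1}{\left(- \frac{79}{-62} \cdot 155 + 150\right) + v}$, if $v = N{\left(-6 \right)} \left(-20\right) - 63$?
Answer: $\frac{2}{1049} \approx 0.0019066$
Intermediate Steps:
$v = 177$ ($v = \left(-12\right) \left(-20\right) - 63 = 240 - 63 = 177$)
$\frac{1}{\left(- \frac{79}{-62} \cdot 155 + 150\right) + v} = \frac{1}{\left(- \frac{79}{-62} \cdot 155 + 150\right) + 177} = \frac{1}{\left(\left(-79\right) \left(- \frac{1}{62}\right) 155 + 150\right) + 177} = \frac{1}{\left(\frac{79}{62} \cdot 155 + 150\right) + 177} = \frac{1}{\left(\frac{395}{2} + 150\right) + 177} = \frac{1}{\frac{695}{2} + 177} = \frac{1}{\frac{1049}{2}} = \frac{2}{1049}$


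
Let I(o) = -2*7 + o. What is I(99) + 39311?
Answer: 39396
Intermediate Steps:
I(o) = -14 + o
I(99) + 39311 = (-14 + 99) + 39311 = 85 + 39311 = 39396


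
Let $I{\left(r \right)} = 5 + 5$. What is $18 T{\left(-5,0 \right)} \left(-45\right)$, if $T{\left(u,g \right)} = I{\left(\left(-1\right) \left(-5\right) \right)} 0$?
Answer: $0$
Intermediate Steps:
$I{\left(r \right)} = 10$
$T{\left(u,g \right)} = 0$ ($T{\left(u,g \right)} = 10 \cdot 0 = 0$)
$18 T{\left(-5,0 \right)} \left(-45\right) = 18 \cdot 0 \left(-45\right) = 0 \left(-45\right) = 0$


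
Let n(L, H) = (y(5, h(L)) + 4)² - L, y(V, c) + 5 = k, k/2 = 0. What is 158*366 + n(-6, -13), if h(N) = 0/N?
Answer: 57835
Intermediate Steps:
k = 0 (k = 2*0 = 0)
h(N) = 0
y(V, c) = -5 (y(V, c) = -5 + 0 = -5)
n(L, H) = 1 - L (n(L, H) = (-5 + 4)² - L = (-1)² - L = 1 - L)
158*366 + n(-6, -13) = 158*366 + (1 - 1*(-6)) = 57828 + (1 + 6) = 57828 + 7 = 57835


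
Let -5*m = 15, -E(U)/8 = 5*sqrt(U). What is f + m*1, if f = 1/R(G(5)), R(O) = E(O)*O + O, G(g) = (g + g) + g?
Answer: -1079956/359985 - 8*sqrt(15)/71997 ≈ -3.0004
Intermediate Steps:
E(U) = -40*sqrt(U)
m = -3 (m = -1/5*15 = -3)
G(g) = 3*g (G(g) = 2*g + g = 3*g)
R(O) = O - 40*O**(3/2) (R(O) = (-40*sqrt(O))*O + O = -40*O**(3/2) + O = O - 40*O**(3/2))
f = 1/(15 - 600*sqrt(15)) (f = 1/(3*5 - 40*15*sqrt(15)) = 1/(15 - 600*sqrt(15)) ≈ -0.00043313)
f + m*1 = (-1/359985 - 8*sqrt(15)/71997) - 3*1 = (-1/359985 - 8*sqrt(15)/71997) - 3 = -1079956/359985 - 8*sqrt(15)/71997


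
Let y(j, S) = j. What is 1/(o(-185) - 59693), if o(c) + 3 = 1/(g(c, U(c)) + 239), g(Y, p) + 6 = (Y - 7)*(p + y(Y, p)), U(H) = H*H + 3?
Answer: -6536023/390174429009 ≈ -1.6752e-5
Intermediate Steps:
U(H) = 3 + H² (U(H) = H² + 3 = 3 + H²)
g(Y, p) = -6 + (-7 + Y)*(Y + p) (g(Y, p) = -6 + (Y - 7)*(p + Y) = -6 + (-7 + Y)*(Y + p))
o(c) = -3 + 1/(212 - 7*c - 6*c² + c*(3 + c²)) (o(c) = -3 + 1/((-6 + c² - 7*c - 7*(3 + c²) + c*(3 + c²)) + 239) = -3 + 1/((-6 + c² - 7*c + (-21 - 7*c²) + c*(3 + c²)) + 239) = -3 + 1/((-27 - 7*c - 6*c² + c*(3 + c²)) + 239) = -3 + 1/(212 - 7*c - 6*c² + c*(3 + c²)))
1/(o(-185) - 59693) = 1/((-635 - 3*(-185)³ + 12*(-185) + 18*(-185)²)/(212 + (-185)³ - 6*(-185)² - 4*(-185)) - 59693) = 1/((-635 - 3*(-6331625) - 2220 + 18*34225)/(212 - 6331625 - 6*34225 + 740) - 59693) = 1/((-635 + 18994875 - 2220 + 616050)/(212 - 6331625 - 205350 + 740) - 59693) = 1/(19608070/(-6536023) - 59693) = 1/(-1/6536023*19608070 - 59693) = 1/(-19608070/6536023 - 59693) = 1/(-390174429009/6536023) = -6536023/390174429009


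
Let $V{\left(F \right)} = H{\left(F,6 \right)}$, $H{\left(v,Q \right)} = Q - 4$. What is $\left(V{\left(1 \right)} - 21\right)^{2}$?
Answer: $361$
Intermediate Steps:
$H{\left(v,Q \right)} = -4 + Q$
$V{\left(F \right)} = 2$ ($V{\left(F \right)} = -4 + 6 = 2$)
$\left(V{\left(1 \right)} - 21\right)^{2} = \left(2 - 21\right)^{2} = \left(-19\right)^{2} = 361$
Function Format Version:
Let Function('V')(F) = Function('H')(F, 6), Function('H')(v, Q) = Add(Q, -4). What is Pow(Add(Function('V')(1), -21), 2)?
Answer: 361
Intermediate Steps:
Function('H')(v, Q) = Add(-4, Q)
Function('V')(F) = 2 (Function('V')(F) = Add(-4, 6) = 2)
Pow(Add(Function('V')(1), -21), 2) = Pow(Add(2, -21), 2) = Pow(-19, 2) = 361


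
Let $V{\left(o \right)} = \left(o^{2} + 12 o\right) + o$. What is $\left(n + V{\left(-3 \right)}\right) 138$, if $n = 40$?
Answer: $1380$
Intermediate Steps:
$V{\left(o \right)} = o^{2} + 13 o$
$\left(n + V{\left(-3 \right)}\right) 138 = \left(40 - 3 \left(13 - 3\right)\right) 138 = \left(40 - 30\right) 138 = 10 \cdot 138 = 1380$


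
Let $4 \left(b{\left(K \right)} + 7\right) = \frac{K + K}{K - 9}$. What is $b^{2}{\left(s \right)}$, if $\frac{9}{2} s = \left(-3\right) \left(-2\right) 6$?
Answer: $121$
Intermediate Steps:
$s = 8$ ($s = \frac{2 \left(-3\right) \left(-2\right) 6}{9} = \frac{2 \cdot 6 \cdot 6}{9} = \frac{2}{9} \cdot 36 = 8$)
$b{\left(K \right)} = -7 + \frac{K}{2 \left(-9 + K\right)}$ ($b{\left(K \right)} = -7 + \frac{\left(K + K\right) \frac{1}{K - 9}}{4} = -7 + \frac{2 K \frac{1}{-9 + K}}{4} = -7 + \frac{K}{2 \left(-9 + K\right)}$)
$b^{2}{\left(s \right)} = \left(\frac{126 - 104}{2 \left(-9 + 8\right)}\right)^{2} = \left(\frac{126 - 104}{2 \left(-1\right)}\right)^{2} = \left(\frac{1}{2} \left(-1\right) 22\right)^{2} = \left(-11\right)^{2} = 121$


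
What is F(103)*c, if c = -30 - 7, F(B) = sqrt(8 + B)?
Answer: -37*sqrt(111) ≈ -389.82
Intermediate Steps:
c = -37
F(103)*c = sqrt(8 + 103)*(-37) = sqrt(111)*(-37) = -37*sqrt(111)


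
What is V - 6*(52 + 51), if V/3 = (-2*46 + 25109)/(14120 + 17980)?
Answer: -6587583/10700 ≈ -615.66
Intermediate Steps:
V = 25017/10700 (V = 3*((-2*46 + 25109)/(14120 + 17980)) = 3*((-92 + 25109)/32100) = 3*(25017*(1/32100)) = 3*(8339/10700) = 25017/10700 ≈ 2.3380)
V - 6*(52 + 51) = 25017/10700 - 6*(52 + 51) = 25017/10700 - 6*103 = 25017/10700 - 1*618 = 25017/10700 - 618 = -6587583/10700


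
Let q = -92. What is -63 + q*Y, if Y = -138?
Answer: 12633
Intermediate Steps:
-63 + q*Y = -63 - 92*(-138) = -63 + 12696 = 12633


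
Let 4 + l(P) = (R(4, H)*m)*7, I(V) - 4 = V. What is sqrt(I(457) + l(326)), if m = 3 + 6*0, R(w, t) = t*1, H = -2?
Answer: sqrt(415) ≈ 20.372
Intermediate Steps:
R(w, t) = t
I(V) = 4 + V
m = 3 (m = 3 + 0 = 3)
l(P) = -46 (l(P) = -4 - 2*3*7 = -4 - 6*7 = -4 - 42 = -46)
sqrt(I(457) + l(326)) = sqrt((4 + 457) - 46) = sqrt(461 - 46) = sqrt(415)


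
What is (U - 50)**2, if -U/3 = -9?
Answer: 529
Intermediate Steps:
U = 27 (U = -3*(-9) = 27)
(U - 50)**2 = (27 - 50)**2 = (-23)**2 = 529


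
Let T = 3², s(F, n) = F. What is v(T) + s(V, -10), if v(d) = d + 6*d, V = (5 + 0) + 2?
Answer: 70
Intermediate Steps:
V = 7 (V = 5 + 2 = 7)
T = 9
v(d) = 7*d
v(T) + s(V, -10) = 7*9 + 7 = 63 + 7 = 70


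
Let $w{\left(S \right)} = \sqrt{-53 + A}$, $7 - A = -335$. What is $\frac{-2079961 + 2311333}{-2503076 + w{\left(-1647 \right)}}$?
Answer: $- \frac{77124}{834353} \approx -0.092436$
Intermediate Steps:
$A = 342$ ($A = 7 - -335 = 7 + 335 = 342$)
$w{\left(S \right)} = 17$ ($w{\left(S \right)} = \sqrt{-53 + 342} = \sqrt{289} = 17$)
$\frac{-2079961 + 2311333}{-2503076 + w{\left(-1647 \right)}} = \frac{-2079961 + 2311333}{-2503076 + 17} = \frac{231372}{-2503059} = 231372 \left(- \frac{1}{2503059}\right) = - \frac{77124}{834353}$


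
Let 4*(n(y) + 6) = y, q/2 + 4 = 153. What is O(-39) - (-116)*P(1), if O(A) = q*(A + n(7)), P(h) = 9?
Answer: -23689/2 ≈ -11845.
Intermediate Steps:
q = 298 (q = -8 + 2*153 = -8 + 306 = 298)
n(y) = -6 + y/4
O(A) = -2533/2 + 298*A (O(A) = 298*(A + (-6 + (¼)*7)) = 298*(A + (-6 + 7/4)) = 298*(A - 17/4) = 298*(-17/4 + A) = -2533/2 + 298*A)
O(-39) - (-116)*P(1) = (-2533/2 + 298*(-39)) - (-116)*9 = (-2533/2 - 11622) - 1*(-1044) = -25777/2 + 1044 = -23689/2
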